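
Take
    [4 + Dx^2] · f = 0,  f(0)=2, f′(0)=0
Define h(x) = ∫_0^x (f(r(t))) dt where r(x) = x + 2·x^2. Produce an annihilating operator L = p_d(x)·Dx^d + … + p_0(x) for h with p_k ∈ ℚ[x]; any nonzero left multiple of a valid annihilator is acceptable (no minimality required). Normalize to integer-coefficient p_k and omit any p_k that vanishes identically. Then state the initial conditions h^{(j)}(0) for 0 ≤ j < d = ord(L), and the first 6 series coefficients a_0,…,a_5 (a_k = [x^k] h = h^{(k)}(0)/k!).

f: a_k = 2, 0, -4, 0, 4/3, 0, …
Substitute x→r, Dx→(1/r')Dx; clear ⇒ L₀.
h=∫₀ˣh₀: take L = L₀·Dx.
L = (4 + 48·x + 192·x^2 + 256·x^3)·Dx - 4·Dx^2 + (1 + 4·x)·Dx^3  (order 3).
h: a_k = 0, 2, 0, -4/3, -4, -44/15, …
ICs: h(0) = 0, h′(0) = 2, h′′(0) = 0.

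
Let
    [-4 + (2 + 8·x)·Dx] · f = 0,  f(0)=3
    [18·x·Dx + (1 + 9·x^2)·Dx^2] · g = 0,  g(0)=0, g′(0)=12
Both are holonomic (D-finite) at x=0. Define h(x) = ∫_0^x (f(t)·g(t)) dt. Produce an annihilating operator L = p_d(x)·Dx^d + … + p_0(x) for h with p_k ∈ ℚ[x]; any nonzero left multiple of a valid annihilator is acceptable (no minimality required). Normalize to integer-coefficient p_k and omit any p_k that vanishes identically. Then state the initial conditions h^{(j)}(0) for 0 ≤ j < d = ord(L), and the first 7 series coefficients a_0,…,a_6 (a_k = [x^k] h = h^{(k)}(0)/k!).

f: a_k = 3, 6, -6, 12, -30, 84, -252, …
g: a_k = 0, 12, 0, -36, 0, 972/5, 0, …
Sym-product of L_f,L_g gives L₀ (≤ ord 2).
h=∫₀ˣh₀: take L = L₀·Dx.
L = (12 - 36·x - 36·x^2)·Dx + (-4 + 2·x + 108·x^2 + 144·x^3)·Dx^2 + (1 + 8·x + 25·x^2 + 72·x^3 + 144·x^4)·Dx^3  (order 3).
h: a_k = 0, 0, 18, 24, -45, -72/5, 366/5, …
ICs: h(0) = 0, h′(0) = 0, h′′(0) = 36.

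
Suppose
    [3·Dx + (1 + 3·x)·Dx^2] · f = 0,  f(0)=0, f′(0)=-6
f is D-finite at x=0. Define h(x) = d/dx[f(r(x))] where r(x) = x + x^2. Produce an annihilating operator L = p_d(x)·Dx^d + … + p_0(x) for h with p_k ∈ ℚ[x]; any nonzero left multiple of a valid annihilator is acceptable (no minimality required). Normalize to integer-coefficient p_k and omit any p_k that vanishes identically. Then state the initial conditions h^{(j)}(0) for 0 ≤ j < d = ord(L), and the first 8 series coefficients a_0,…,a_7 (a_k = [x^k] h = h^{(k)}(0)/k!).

f: a_k = 0, -6, 9, -18, 81/2, -486/5, 243, -4374/7, …
f∘r: x↦r, Dx↦Dx/r' in L_f ⇒ L₀.
Derive L from L₀ (diff closure).
L = (1 + 6·x + 6·x^2) + (1 + 5·x + 9·x^2 + 6·x^3)·Dx  (order 1).
h: a_k = -6, 6, 0, -18, 54, -108, 162, -162, …
ICs: h(0) = -6.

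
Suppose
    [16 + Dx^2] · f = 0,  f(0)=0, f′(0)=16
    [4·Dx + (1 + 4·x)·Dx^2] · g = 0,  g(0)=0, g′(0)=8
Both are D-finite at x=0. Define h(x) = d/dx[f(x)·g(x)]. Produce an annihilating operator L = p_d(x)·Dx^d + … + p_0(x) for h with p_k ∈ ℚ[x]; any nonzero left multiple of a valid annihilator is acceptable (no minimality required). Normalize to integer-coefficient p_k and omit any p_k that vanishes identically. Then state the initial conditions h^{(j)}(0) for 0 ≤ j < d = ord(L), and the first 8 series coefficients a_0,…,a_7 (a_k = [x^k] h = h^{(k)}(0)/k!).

f: a_k = 0, 16, 0, -128/3, 0, 512/15, 0, -4096/315, …
g: a_k = 0, 8, -16, 128/3, -128, 2048/5, -4096/3, 32768/7, …
Product ⇒ symmetric product L₀, ord ≤ 4.
h₀' ⇒ L via d/dx closure of L₀.
L = (-6400 - 45056·x - 172032·x^2 + 196608·x^3 + 2818048·x^4 + 6291456·x^5 + 4194304·x^6) + (-1536 - 8192·x + 20480·x^2 + 245760·x^3 + 655360·x^4 + 524288·x^5)·Dx + (-448 - 2816·x - 3584·x^2 + 73728·x^3 + 401408·x^4 + 786432·x^5 + 524288·x^6)·Dx^2 + (-96 - 512·x + 1280·x^2 + 15360·x^3 + 40960·x^4 + 32768·x^5)·Dx^3 + (-3 + 448·x^2 + 3840·x^3 + 14080·x^4 + 24576·x^5 + 16384·x^6)·Dx^4  (order 4).
h: a_k = 0, 256, -768, 4096/3, -20480/3, 90112/3, -1777664/15, 29622272/63, …
ICs: h(0) = 0, h′(0) = 256, h′′(0) = -1536, h′′′(0) = 8192.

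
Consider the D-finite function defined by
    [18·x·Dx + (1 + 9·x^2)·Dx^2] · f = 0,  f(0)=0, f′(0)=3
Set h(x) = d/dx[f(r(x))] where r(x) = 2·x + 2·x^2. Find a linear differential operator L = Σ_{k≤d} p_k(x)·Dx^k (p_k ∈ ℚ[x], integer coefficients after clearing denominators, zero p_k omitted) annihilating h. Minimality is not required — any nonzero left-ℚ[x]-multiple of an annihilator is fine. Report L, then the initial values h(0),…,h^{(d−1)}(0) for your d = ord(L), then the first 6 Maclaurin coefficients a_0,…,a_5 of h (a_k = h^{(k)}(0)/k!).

f: a_k = 0, 3, 0, -9, 0, 243/5, …
Substitute x→r, Dx→(1/r')Dx; clear ⇒ L₀.
Differentiate: ansatz ord ≤ ord L₀ ⇒ L.
L = (-2 + 72·x + 288·x^2 + 432·x^3 + 216·x^4) + (1 + 2·x + 36·x^2 + 144·x^3 + 180·x^4 + 72·x^5)·Dx  (order 1).
h: a_k = 6, 12, -216, -864, 6696, 46224, …
ICs: h(0) = 6.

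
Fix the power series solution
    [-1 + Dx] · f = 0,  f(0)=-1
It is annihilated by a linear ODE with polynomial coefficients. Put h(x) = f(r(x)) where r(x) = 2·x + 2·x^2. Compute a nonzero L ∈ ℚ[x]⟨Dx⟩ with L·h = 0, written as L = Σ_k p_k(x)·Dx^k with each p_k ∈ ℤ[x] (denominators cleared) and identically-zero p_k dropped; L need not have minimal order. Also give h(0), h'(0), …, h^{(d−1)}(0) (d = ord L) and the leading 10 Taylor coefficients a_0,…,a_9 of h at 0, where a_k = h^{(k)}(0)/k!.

L = (-2 - 4·x) + Dx  (order 1).
h: a_k = -1, -2, -4, -16/3, -20/3, -104/15, -304/45, -1856/315, -1528/315, -2096/567, …
ICs: h(0) = -1.

f: a_k = -1, -1, -1/2, -1/6, -1/24, -1/120, -1/720, -1/5040, -1/40320, -1/362880, …
f∘r: x↦r, Dx↦Dx/r' in L_f ⇒ L₀.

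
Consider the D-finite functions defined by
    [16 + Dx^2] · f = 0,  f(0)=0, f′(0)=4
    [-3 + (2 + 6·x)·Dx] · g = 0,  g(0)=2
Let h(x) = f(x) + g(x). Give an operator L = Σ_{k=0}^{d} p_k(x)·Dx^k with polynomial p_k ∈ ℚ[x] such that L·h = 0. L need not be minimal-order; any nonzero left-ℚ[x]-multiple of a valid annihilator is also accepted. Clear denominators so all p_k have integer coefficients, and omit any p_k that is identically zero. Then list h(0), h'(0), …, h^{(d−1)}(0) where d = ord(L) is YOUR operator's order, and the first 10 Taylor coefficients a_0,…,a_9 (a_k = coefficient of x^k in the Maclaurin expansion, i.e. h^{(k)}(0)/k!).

L = (-4368 - 18432·x - 27648·x^2) + (1760 + 17568·x + 55296·x^2 + 55296·x^3)·Dx + (-273 - 1152·x - 1728·x^2)·Dx^2 + (110 + 1098·x + 3456·x^2 + 3456·x^3)·Dx^3  (order 3).
h: a_k = 2, 7, -9/4, -175/24, -405/64, 41899/1920, -15309/512, 21685289/322560, -2814669/16384, 39965041939/92897280, …
ICs: h(0) = 2, h′(0) = 7, h′′(0) = -9/2.

f: a_k = 0, 4, 0, -32/3, 0, 128/15, 0, -1024/315, 0, 2048/2835, …
g: a_k = 2, 3, -9/4, 27/8, -405/64, 1701/128, -15309/512, 72171/1024, -2814669/16384, 14073345/32768, …
Weyl lclm of L_f,L_g ⇒ L₀ (ord ≤ 3).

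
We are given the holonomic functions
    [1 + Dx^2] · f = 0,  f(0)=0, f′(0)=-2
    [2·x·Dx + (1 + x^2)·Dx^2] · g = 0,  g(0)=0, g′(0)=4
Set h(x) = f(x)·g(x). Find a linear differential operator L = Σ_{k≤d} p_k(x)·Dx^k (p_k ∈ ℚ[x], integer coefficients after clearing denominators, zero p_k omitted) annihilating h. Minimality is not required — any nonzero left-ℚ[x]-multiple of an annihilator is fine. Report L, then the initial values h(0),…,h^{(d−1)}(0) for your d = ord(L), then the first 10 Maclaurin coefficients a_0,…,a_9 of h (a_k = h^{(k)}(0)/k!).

L = (10 + 26·x^2 + 11·x^4 + 4·x^6 + x^8) + (12·x + 20·x^3 + 12·x^5 + 4·x^7)·Dx + (12 + 32·x^2 + 18·x^4 + 8·x^6 + 2·x^8)·Dx^2 + (12·x + 20·x^3 + 12·x^5 + 4·x^7)·Dx^3 + (2 + 6·x^2 + 7·x^4 + 4·x^6 + x^8)·Dx^4  (order 4).
h: a_k = 0, 0, -8, 0, 4, 0, -19/9, 0, 43/30, 0, …
ICs: h(0) = 0, h′(0) = 0, h′′(0) = -16, h′′′(0) = 0.

f: a_k = 0, -2, 0, 1/3, 0, -1/60, 0, 1/2520, 0, -1/181440, …
g: a_k = 0, 4, 0, -4/3, 0, 4/5, 0, -4/7, 0, 4/9, …
h₀=f·g: eliminate ⇒ L₀, order ≤ 2·2.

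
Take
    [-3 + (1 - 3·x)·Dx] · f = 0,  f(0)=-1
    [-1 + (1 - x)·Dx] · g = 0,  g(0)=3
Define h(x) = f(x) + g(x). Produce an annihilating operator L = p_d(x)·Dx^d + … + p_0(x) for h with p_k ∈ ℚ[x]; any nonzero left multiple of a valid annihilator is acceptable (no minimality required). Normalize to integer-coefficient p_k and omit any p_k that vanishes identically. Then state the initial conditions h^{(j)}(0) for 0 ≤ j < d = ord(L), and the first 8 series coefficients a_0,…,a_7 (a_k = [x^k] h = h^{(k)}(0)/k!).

f: a_k = -1, -3, -9, -27, -81, -243, -729, -2187, …
g: a_k = 3, 3, 3, 3, 3, 3, 3, 3, …
Sum ⇒ L₀ = lclm(L_f,L_g) in ℚ(x)⟨Dx⟩.
L = -6 + (8 - 12·x)·Dx + (-1 + 4·x - 3·x^2)·Dx^2  (order 2).
h: a_k = 2, 0, -6, -24, -78, -240, -726, -2184, …
ICs: h(0) = 2, h′(0) = 0.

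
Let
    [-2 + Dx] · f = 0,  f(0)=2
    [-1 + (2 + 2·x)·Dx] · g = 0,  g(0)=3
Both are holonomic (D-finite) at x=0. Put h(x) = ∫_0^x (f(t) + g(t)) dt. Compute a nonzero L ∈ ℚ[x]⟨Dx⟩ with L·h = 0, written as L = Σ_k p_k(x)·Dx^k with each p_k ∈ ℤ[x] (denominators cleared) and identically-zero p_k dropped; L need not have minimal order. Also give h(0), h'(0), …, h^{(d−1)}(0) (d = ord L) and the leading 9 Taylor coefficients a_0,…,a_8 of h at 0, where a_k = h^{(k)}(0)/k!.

f: a_k = 2, 4, 4, 8/3, 4/3, 8/15, 8/45, 16/315, 4/315, …
g: a_k = 3, 3/2, -3/8, 3/16, -15/128, 21/256, -63/1024, 99/2048, -1287/32768, …
L₀ := lclm(L_f,L_g); ord L₀ ≤ 1+1.
h=∫h₀ ⇒ L = L₀·Dx.
L = (10 + 8·x)·Dx + (-17 - 32·x - 16·x^2)·Dx^2 + (6 + 14·x + 8·x^2)·Dx^3  (order 3).
h: a_k = 0, 5, 11/4, 29/24, 137/192, 467/1920, 2363/23040, 5357/322560, 63953/5160960, …
ICs: h(0) = 0, h′(0) = 5, h′′(0) = 11/2.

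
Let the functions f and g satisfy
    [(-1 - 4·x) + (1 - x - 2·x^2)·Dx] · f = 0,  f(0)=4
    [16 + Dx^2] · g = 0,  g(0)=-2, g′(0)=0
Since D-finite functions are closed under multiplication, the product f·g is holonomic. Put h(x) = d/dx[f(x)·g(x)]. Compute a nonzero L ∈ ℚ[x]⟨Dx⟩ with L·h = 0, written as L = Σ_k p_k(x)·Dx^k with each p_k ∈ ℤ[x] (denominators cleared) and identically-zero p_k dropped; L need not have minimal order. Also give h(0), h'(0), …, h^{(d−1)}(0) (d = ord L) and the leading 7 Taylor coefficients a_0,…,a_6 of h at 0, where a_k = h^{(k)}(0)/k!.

L = (4 - 128·x - 192·x^2 + 256·x^3 + 256·x^4) + (-5 - 12·x + 48·x^2 + 64·x^3)·Dx + (3 - 7·x - 10·x^2 + 16·x^3 + 16·x^4)·Dx^2  (order 2).
h: a_k = -8, 80, 72, 224/3, 1000/3, 13456/15, 89096/45, …
ICs: h(0) = -8, h′(0) = 80.

f: a_k = 4, 4, 12, 20, 44, 84, 172, …
g: a_k = -2, 0, 16, 0, -64/3, 0, 512/45, …
L₀ := L_f ⊗_s L_g (sym. prod.), ord ≤ 2.
Differentiate: ansatz ord ≤ ord L₀ ⇒ L.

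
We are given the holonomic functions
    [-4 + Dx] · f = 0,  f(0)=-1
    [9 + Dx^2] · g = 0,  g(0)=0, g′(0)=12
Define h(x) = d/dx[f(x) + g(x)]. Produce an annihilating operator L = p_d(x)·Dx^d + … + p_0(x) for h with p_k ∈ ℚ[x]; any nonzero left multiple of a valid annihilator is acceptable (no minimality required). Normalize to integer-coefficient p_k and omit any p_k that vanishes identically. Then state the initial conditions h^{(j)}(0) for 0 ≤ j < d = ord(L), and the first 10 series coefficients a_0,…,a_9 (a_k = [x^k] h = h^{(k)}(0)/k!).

L = 36 - 9·Dx + 4·Dx^2 - Dx^3  (order 3).
h: a_k = 8, -16, -86, -128/3, -13/6, -512/15, -6283/180, -4096/315, -45853/10080, -8192/2835, …
ICs: h(0) = 8, h′(0) = -16, h′′(0) = -172.

f: a_k = -1, -4, -8, -32/3, -32/3, -128/15, -256/45, -1024/315, -512/315, -2048/2835, …
g: a_k = 0, 12, 0, -18, 0, 81/10, 0, -243/140, 0, 243/1120, …
f+g: L₀ = lclm(L_f,L_g), ord ≤ 1+2.
Derive L from L₀ (diff closure).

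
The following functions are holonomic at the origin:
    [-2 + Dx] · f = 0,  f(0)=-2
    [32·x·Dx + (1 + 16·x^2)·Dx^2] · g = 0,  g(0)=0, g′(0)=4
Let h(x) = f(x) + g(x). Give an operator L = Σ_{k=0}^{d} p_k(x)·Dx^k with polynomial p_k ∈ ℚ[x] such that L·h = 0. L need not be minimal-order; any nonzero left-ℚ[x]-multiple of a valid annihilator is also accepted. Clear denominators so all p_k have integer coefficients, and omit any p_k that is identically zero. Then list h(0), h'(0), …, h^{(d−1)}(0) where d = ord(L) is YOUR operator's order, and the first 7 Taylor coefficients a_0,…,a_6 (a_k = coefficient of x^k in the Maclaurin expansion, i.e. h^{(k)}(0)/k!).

L = (32 - 64·x - 1536·x^2 - 1024·x^3)·Dx + (-18 + 704·x^2 - 512·x^4)·Dx^2 + (1 + 16·x + 32·x^2 + 256·x^3 + 256·x^4)·Dx^3  (order 3).
h: a_k = -2, 0, -4, -24, -4/3, 3064/15, -8/45, …
ICs: h(0) = -2, h′(0) = 0, h′′(0) = -8.

f: a_k = -2, -4, -4, -8/3, -4/3, -8/15, -8/45, …
g: a_k = 0, 4, 0, -64/3, 0, 1024/5, 0, …
Weyl lclm of L_f,L_g ⇒ L₀ (ord ≤ 3).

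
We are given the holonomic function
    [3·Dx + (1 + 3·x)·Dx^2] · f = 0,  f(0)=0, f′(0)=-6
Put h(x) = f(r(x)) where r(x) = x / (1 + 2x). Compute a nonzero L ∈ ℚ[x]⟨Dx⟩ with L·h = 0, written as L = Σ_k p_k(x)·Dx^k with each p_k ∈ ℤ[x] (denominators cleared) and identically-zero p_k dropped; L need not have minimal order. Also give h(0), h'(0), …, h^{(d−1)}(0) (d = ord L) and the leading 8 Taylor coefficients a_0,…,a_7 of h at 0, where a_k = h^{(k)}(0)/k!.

L = (7 + 20·x)·Dx + (1 + 7·x + 10·x^2)·Dx^2  (order 2).
h: a_k = 0, -6, 21, -78, 609/2, -6186/5, 5187, -155994/7, …
ICs: h(0) = 0, h′(0) = -6.

f: a_k = 0, -6, 9, -18, 81/2, -486/5, 243, -4374/7, …
Substitute x→r, Dx→(1/r')Dx; clear ⇒ L₀.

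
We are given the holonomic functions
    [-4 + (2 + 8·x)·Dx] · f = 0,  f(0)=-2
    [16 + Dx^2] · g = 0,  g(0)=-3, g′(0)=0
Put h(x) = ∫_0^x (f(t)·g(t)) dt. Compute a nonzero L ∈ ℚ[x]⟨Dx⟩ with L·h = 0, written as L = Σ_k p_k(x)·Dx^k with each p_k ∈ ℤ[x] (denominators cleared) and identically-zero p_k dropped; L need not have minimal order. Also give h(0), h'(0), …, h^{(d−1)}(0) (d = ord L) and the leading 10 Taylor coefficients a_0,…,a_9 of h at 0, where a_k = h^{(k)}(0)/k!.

L = (28 + 128·x + 256·x^2)·Dx + (-4 - 16·x)·Dx^2 + (1 + 8·x + 16·x^2)·Dx^3  (order 3).
h: a_k = 0, 6, 6, -20, -18, 20, 52/3, -2792/105, 802/15, -176188/945, …
ICs: h(0) = 0, h′(0) = 6, h′′(0) = 12.

f: a_k = -2, -4, 4, -8, 20, -56, 168, -528, 1716, -5720, …
g: a_k = -3, 0, 24, 0, -32, 0, 256/15, 0, -512/105, 0, …
L₀ := L_f ⊗_s L_g (sym. prod.), ord ≤ 2.
∫: right-multiply L₀ by Dx.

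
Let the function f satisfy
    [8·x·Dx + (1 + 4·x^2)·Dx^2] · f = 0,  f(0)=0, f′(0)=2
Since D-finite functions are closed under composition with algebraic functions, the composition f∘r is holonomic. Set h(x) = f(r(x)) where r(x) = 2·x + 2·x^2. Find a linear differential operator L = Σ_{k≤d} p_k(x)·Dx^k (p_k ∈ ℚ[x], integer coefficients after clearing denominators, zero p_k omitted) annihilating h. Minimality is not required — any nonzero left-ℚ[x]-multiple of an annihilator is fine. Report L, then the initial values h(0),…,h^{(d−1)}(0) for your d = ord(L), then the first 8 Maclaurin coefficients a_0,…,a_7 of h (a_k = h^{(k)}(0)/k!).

L = (-2 + 32·x + 128·x^2 + 192·x^3 + 96·x^4)·Dx + (1 + 2·x + 16·x^2 + 64·x^3 + 80·x^4 + 32·x^5)·Dx^2  (order 2).
h: a_k = 0, 4, 4, -64/3, -64, 704/5, 3008/3, -2048/7, …
ICs: h(0) = 0, h′(0) = 4.

f: a_k = 0, 2, 0, -8/3, 0, 32/5, 0, -128/7, …
Change of var in L_f (x↦r) gives L₀.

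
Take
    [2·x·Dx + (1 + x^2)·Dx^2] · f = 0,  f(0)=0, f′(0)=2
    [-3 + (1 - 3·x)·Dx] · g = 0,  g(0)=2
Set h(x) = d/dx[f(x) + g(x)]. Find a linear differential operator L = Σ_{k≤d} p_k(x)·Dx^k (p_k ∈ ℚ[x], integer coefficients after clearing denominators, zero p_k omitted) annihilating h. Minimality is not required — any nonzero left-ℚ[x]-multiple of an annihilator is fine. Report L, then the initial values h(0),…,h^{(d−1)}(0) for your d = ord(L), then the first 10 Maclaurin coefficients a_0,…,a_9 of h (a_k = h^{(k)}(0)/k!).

L = (6 - 72·x - 18·x^2) + (-28 + 6·x - 60·x^2 - 18·x^3)·Dx + (3 - 8·x - 8·x^3 - 3·x^4)·Dx^2  (order 2).
h: a_k = 8, 36, 160, 648, 2432, 8748, 30616, 104976, 354296, 1180980, …
ICs: h(0) = 8, h′(0) = 36.

f: a_k = 0, 2, 0, -2/3, 0, 2/5, 0, -2/7, 0, 2/9, …
g: a_k = 2, 6, 18, 54, 162, 486, 1458, 4374, 13122, 39366, …
L₀ := lclm(L_f,L_g); ord L₀ ≤ 2+1.
h=h₀': d/dx-closure on L₀ ⇒ L.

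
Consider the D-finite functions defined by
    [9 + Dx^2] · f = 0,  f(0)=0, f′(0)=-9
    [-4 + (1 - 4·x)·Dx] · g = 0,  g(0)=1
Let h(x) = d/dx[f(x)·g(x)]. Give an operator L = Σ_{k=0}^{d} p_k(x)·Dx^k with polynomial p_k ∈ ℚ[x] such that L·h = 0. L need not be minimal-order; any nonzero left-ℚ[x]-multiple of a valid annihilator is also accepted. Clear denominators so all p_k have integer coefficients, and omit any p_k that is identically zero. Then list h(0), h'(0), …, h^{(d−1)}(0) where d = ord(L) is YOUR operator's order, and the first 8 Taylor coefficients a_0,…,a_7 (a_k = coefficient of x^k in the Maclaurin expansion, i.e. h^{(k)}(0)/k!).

L = (-23 - 72·x + 144·x^2) + (-8 + 32·x)·Dx + (1 - 8·x + 16·x^2)·Dx^2  (order 2).
h: a_k = -9, -72, -783/2, -2088, -83763/8, -251289/5, -18762183/80, -37524366/35, …
ICs: h(0) = -9, h′(0) = -72.

f: a_k = 0, -9, 0, 27/2, 0, -243/40, 0, 729/560, …
g: a_k = 1, 4, 16, 64, 256, 1024, 4096, 16384, …
f·g: L₀ = L_f ⊗_s L_g, ord ≤ 2·1.
Derive L from L₀ (diff closure).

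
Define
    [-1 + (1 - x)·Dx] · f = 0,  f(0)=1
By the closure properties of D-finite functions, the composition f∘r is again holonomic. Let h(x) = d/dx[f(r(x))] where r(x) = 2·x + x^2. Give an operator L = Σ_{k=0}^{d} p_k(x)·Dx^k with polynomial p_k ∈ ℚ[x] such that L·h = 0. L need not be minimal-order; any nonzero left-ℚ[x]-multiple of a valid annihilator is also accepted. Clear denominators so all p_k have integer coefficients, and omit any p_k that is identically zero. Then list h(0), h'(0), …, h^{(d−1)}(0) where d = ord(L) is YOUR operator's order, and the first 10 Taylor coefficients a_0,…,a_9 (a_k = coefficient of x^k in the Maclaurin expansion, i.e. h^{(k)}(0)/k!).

L = (5 + 6·x + 3·x^2) + (-1 + x + 3·x^2 + x^3)·Dx  (order 1).
h: a_k = 2, 10, 36, 116, 350, 1014, 2856, 7880, 21402, 57410, …
ICs: h(0) = 2.

f: a_k = 1, 1, 1, 1, 1, 1, 1, 1, 1, 1, …
f∘r: x↦r, Dx↦Dx/r' in L_f ⇒ L₀.
Derive L from L₀ (diff closure).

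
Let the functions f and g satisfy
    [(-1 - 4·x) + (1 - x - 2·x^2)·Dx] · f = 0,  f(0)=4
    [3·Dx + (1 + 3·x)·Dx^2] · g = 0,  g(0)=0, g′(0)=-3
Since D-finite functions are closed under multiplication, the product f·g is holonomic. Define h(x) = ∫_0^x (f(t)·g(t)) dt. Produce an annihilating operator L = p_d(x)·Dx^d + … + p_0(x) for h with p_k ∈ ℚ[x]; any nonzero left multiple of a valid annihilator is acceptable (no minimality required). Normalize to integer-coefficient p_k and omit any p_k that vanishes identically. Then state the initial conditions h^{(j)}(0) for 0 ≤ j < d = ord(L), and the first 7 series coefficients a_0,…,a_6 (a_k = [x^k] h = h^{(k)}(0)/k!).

f: a_k = 4, 4, 12, 20, 44, 84, 172, …
g: a_k = 0, -3, 9/2, -9, 81/4, -243/5, 243/2, …
f·g: L₀ = L_f ⊗_s L_g, ord ≤ 1·2.
h=∫₀ˣh₀: take L = L₀·Dx.
L = (7 + 24·x)·Dx + (-1 + 17·x + 30·x^2)·Dx^2 + (-1 - 2·x + 5·x^2 + 6·x^3)·Dx^3  (order 3).
h: a_k = 0, 0, -6, 2, -27/2, 39/5, -439/10, …
ICs: h(0) = 0, h′(0) = 0, h′′(0) = -12.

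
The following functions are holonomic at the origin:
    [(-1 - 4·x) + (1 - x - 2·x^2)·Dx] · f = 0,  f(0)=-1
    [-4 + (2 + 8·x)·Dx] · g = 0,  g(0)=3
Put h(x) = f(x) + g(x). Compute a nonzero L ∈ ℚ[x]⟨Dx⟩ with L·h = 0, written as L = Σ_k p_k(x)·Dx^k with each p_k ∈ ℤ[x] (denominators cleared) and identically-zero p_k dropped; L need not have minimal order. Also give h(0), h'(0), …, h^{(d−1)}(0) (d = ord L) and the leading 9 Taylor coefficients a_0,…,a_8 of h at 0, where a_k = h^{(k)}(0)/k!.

L = (-16 - 84·x - 120·x^2 - 160·x^3) + (10 + 52·x + 204·x^2 + 400·x^3 + 400·x^4)·Dx + (1 - 7·x - 56·x^2 - 8·x^3 + 200·x^4 + 160·x^5)·Dx^2  (order 2).
h: a_k = 2, 5, -9, 7, -41, 63, -295, 707, -2745, …
ICs: h(0) = 2, h′(0) = 5.

f: a_k = -1, -1, -3, -5, -11, -21, -43, -85, -171, …
g: a_k = 3, 6, -6, 12, -30, 84, -252, 792, -2574, …
Sum ⇒ L₀ = lclm(L_f,L_g) in ℚ(x)⟨Dx⟩.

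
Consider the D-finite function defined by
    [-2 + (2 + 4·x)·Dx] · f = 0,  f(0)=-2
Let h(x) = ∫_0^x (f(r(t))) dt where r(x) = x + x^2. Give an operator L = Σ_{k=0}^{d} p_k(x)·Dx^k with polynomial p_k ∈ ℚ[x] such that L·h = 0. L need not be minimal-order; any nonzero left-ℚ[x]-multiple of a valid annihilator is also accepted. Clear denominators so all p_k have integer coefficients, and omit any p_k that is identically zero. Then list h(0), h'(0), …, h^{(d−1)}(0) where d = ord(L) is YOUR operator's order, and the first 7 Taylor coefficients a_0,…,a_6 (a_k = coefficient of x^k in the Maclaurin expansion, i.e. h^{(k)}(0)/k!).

L = (-1 - 2·x)·Dx + (1 + 2·x + 2·x^2)·Dx^2  (order 2).
h: a_k = 0, -2, -1, -1/3, 1/4, -3/20, 1/24, …
ICs: h(0) = 0, h′(0) = -2.

f: a_k = -2, -2, 1, -1, 5/4, -7/4, 21/8, …
Substitute x→r, Dx→(1/r')Dx; clear ⇒ L₀.
h=∫h₀ ⇒ L = L₀·Dx.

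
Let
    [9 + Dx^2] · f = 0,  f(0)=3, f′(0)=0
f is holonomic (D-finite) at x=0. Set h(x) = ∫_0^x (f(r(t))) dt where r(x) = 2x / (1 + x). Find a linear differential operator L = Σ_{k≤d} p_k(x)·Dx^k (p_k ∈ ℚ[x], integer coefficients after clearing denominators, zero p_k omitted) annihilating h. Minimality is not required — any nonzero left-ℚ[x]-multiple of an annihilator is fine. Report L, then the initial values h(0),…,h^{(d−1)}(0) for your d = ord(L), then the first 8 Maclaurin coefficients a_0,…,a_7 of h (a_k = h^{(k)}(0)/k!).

L = 36·Dx + (2 + 6·x + 6·x^2 + 2·x^3)·Dx^2 + (1 + 4·x + 6·x^2 + 4·x^3 + x^4)·Dx^3  (order 3).
h: a_k = 0, 3, 0, -18, 27, 0, -72, 5778/35, …
ICs: h(0) = 0, h′(0) = 3, h′′(0) = 0.

f: a_k = 3, 0, -27/2, 0, 81/8, 0, -243/80, 0, …
Substitute x→r, Dx→(1/r')Dx; clear ⇒ L₀.
∫: right-multiply L₀ by Dx.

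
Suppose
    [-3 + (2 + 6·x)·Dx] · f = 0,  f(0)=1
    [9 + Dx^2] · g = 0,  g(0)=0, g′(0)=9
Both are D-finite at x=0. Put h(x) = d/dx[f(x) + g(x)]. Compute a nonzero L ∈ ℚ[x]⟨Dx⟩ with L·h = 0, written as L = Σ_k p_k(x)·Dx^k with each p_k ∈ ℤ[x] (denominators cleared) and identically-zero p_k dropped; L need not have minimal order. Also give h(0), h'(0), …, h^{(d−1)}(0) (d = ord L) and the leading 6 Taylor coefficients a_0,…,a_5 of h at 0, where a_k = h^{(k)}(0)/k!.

f: a_k = 1, 3/2, -9/8, 27/16, -405/128, 1701/256, …
g: a_k = 0, 9, 0, -27/2, 0, 243/40, …
Sum ⇒ L₀ = lclm(L_f,L_g) in ℚ(x)⟨Dx⟩.
h=h₀': d/dx-closure on L₀ ⇒ L.
L = (-513 - 648·x - 972·x^2) + (-126 - 810·x - 1944·x^2 - 1944·x^3)·Dx + (-57 - 72·x - 108·x^2)·Dx^2 + (-14 - 90·x - 216·x^2 - 216·x^3)·Dx^3  (order 3).
h: a_k = 21/2, -9/4, -567/16, -405/32, 16281/256, -45927/512, …
ICs: h(0) = 21/2, h′(0) = -9/4, h′′(0) = -567/8.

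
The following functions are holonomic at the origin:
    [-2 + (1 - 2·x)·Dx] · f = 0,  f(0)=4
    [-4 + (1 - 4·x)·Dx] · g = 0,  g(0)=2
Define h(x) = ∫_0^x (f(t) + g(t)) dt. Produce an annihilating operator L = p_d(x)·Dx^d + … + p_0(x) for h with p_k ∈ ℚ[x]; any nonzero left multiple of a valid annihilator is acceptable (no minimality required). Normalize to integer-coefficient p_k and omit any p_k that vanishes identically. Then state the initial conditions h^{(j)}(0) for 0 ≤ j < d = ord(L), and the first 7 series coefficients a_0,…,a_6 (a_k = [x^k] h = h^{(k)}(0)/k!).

f: a_k = 4, 8, 16, 32, 64, 128, 256, …
g: a_k = 2, 8, 32, 128, 512, 2048, 8192, …
Sum ⇒ L₀ = lclm(L_f,L_g) in ℚ(x)⟨Dx⟩.
h=∫h₀ ⇒ L = L₀·Dx.
L = -16·Dx + (12 - 32·x)·Dx^2 + (-1 + 6·x - 8·x^2)·Dx^3  (order 3).
h: a_k = 0, 6, 8, 16, 40, 576/5, 1088/3, …
ICs: h(0) = 0, h′(0) = 6, h′′(0) = 16.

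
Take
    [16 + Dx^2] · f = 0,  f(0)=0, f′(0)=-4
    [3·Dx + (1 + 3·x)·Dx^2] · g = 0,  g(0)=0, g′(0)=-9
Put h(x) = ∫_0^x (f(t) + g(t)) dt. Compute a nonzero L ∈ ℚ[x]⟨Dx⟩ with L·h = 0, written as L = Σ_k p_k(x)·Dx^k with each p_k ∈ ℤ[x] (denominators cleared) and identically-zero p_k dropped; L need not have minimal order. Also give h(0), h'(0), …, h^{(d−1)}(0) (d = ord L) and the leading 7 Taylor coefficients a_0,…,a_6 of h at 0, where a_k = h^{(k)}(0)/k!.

f: a_k = 0, -4, 0, 32/3, 0, -128/15, 0, …
g: a_k = 0, -9, 27/2, -27, 243/4, -729/5, 729/2, …
Weyl lclm of L_f,L_g ⇒ L₀ (ord ≤ 4).
h=∫h₀ ⇒ L = L₀·Dx.
L = (1680 + 2304·x + 3456·x^2)·Dx^2 + (272 + 1584·x + 3456·x^2 + 3456·x^3)·Dx^3 + (105 + 144·x + 216·x^2)·Dx^4 + (17 + 99·x + 216·x^2 + 216·x^3)·Dx^5  (order 5).
h: a_k = 0, 0, -13/2, 9/2, -49/12, 243/20, -463/18, …
ICs: h(0) = 0, h′(0) = 0, h′′(0) = -13, h′′′(0) = 27, h′′′′(0) = -98.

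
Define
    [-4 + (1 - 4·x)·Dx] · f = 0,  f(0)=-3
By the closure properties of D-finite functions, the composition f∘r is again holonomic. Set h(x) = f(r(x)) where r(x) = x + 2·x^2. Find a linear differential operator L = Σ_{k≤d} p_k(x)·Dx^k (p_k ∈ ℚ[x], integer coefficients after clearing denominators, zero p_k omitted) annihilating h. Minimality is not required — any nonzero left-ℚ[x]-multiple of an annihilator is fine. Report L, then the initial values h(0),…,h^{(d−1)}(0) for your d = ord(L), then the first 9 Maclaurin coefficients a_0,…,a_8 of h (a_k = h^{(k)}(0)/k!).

f: a_k = -3, -12, -48, -192, -768, -3072, -12288, -49152, -196608, …
Change of var in L_f (x↦r) gives L₀.
L = (4 + 16·x) + (-1 + 4·x + 8·x^2)·Dx  (order 1).
h: a_k = -3, -12, -72, -384, -2112, -11520, -62976, -344064, -1880064, …
ICs: h(0) = -3.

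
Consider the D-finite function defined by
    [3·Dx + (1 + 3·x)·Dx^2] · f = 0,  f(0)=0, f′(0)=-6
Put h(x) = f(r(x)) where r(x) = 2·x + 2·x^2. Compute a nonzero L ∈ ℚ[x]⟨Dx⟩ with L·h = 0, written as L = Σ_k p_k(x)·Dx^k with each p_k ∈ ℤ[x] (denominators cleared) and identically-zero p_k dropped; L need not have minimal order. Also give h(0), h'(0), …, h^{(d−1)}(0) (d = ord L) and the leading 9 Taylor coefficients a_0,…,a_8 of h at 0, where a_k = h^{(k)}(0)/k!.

L = (4 + 12·x + 12·x^2)·Dx + (1 + 8·x + 18·x^2 + 12·x^3)·Dx^2  (order 2).
h: a_k = 0, -12, 24, -72, 252, -4752/5, 3744, -106272/7, 62856, …
ICs: h(0) = 0, h′(0) = -12.

f: a_k = 0, -6, 9, -18, 81/2, -486/5, 243, -4374/7, 6561/4, …
L₀ from L_f via x↦r, Dx↦r'^{-1}Dx.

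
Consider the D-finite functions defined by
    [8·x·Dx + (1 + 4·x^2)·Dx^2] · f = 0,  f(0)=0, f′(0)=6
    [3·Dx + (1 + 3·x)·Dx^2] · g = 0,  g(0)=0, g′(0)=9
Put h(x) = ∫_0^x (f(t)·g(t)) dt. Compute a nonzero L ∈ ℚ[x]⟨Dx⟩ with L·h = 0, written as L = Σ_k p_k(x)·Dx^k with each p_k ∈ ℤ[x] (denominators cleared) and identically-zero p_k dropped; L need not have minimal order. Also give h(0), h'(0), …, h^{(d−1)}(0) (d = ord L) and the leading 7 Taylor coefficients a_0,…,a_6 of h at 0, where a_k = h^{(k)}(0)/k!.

L = (1632 + 8496·x + 23040·x^2 + 110016·x^3 + 207360·x^4 + 269568·x^5 + 82944·x^7)·Dx^2 + (418 + 6672·x + 44112·x^2 + 151488·x^3 + 393984·x^4 + 642816·x^5 + 725760·x^6 + 82944·x^7 + 290304·x^8)·Dx^3 + (204 + 1844·x + 12096·x^2 + 47408·x^3 + 122880·x^4 + 240192·x^5 + 331776·x^6 + 361728·x^7 + 82944·x^8 + 165888·x^9)·Dx^4 + (25 + 246·x + 1217·x^2 + 4128·x^3 + 10624·x^4 + 22080·x^5 + 34272·x^6 + 41472·x^7 + 43776·x^8 + 13824·x^9 + 20736·x^10)·Dx^5  (order 5).
h: a_k = 0, 0, 0, 18, -81/4, 18, -171/4, …
ICs: h(0) = 0, h′(0) = 0, h′′(0) = 0, h′′′(0) = 108, h′′′′(0) = -486.

f: a_k = 0, 6, 0, -8, 0, 96/5, 0, …
g: a_k = 0, 9, -27/2, 27, -243/4, 729/5, -729/2, …
Product ⇒ symmetric product L₀, ord ≤ 4.
Integrate: L := L₀·Dx.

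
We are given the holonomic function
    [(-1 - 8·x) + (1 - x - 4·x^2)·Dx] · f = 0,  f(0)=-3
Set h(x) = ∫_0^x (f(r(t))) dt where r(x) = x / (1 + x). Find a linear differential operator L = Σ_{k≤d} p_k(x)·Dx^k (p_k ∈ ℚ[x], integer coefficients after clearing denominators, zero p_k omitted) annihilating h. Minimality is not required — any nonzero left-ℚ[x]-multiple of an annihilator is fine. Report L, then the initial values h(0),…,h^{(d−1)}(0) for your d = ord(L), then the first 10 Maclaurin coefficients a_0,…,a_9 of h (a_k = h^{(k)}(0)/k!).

L = (1 + 9·x)·Dx + (-1 - 2·x + 3·x^2 + 4·x^3)·Dx^2  (order 2).
h: a_k = 0, -3, -3/2, -4, 0, -48/5, 8, -240/7, 54, -464/3, …
ICs: h(0) = 0, h′(0) = -3.

f: a_k = -3, -3, -15, -27, -87, -195, -543, -1323, -3495, -8787, …
Substitute x→r, Dx→(1/r')Dx; clear ⇒ L₀.
h=∫h₀ ⇒ L = L₀·Dx.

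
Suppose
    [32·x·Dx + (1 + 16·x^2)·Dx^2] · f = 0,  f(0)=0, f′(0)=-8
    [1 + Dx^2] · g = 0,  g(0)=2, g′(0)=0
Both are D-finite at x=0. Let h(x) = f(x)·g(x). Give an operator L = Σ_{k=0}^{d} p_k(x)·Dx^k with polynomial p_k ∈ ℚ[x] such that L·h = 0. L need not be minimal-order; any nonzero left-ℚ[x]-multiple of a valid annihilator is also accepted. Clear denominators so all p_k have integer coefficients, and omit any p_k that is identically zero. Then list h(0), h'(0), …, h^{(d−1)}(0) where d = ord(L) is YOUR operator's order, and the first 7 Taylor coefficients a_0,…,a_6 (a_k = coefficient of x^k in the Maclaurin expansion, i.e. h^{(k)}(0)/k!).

L = (1105 + 51776·x^2 + 22016·x^4 + 16384·x^6 + 65536·x^8) + (2112·x + 35840·x^3 + 49152·x^5 + 262144·x^7)·Dx + (1122 + 52352·x^2 + 27648·x^4 + 32768·x^6 + 131072·x^8)·Dx^2 + (2112·x + 35840·x^3 + 49152·x^5 + 262144·x^7)·Dx^3 + (17 + 576·x^2 + 5632·x^4 + 16384·x^6 + 65536·x^8)·Dx^4  (order 4).
h: a_k = 0, -16, 0, 280/3, 0, -12938/15, 0, …
ICs: h(0) = 0, h′(0) = -16, h′′(0) = 0, h′′′(0) = 560.

f: a_k = 0, -8, 0, 128/3, 0, -2048/5, 0, …
g: a_k = 2, 0, -1, 0, 1/12, 0, -1/360, …
f·g: L₀ = L_f ⊗_s L_g, ord ≤ 2·2.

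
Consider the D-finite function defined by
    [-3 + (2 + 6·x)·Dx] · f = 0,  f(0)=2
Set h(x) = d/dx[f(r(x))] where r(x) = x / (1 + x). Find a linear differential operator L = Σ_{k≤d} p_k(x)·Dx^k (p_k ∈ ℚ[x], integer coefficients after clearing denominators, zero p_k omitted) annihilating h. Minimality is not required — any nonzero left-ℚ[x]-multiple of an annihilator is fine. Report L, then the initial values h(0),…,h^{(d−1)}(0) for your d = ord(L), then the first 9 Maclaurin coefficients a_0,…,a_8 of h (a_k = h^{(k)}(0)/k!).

f: a_k = 2, 3, -9/4, 27/8, -405/64, 1701/128, -15309/512, 72171/1024, -2814669/16384, …
L₀ from L_f via x↦r, Dx↦r'^{-1}Dx.
Derive L from L₀ (diff closure).
L = (-7 - 16·x) + (-2 - 10·x - 8·x^2)·Dx  (order 1).
h: a_k = 3, -21/2, 261/8, -1677/16, 45345/128, -318915/256, 4608345/1024, -33903165/2048, 2020675545/32768, …
ICs: h(0) = 3.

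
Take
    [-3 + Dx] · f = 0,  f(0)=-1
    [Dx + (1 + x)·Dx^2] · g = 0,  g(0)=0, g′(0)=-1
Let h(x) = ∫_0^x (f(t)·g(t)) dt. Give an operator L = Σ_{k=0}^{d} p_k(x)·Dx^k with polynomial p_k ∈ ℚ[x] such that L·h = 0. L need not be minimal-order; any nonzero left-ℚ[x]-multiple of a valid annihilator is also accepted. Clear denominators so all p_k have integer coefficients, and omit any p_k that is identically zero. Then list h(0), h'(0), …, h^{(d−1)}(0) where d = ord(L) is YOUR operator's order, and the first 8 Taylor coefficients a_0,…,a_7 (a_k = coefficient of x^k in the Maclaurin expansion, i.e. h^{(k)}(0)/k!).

L = (6 + 9·x)·Dx + (-5 - 6·x)·Dx^2 + (1 + x)·Dx^3  (order 3).
h: a_k = 0, 0, 1/2, 5/6, 5/6, 3/5, 83/240, 55/336, …
ICs: h(0) = 0, h′(0) = 0, h′′(0) = 1.

f: a_k = -1, -3, -9/2, -9/2, -27/8, -81/40, -81/80, -243/560, …
g: a_k = 0, -1, 1/2, -1/3, 1/4, -1/5, 1/6, -1/7, …
Product ⇒ symmetric product L₀, ord ≤ 2.
∫: right-multiply L₀ by Dx.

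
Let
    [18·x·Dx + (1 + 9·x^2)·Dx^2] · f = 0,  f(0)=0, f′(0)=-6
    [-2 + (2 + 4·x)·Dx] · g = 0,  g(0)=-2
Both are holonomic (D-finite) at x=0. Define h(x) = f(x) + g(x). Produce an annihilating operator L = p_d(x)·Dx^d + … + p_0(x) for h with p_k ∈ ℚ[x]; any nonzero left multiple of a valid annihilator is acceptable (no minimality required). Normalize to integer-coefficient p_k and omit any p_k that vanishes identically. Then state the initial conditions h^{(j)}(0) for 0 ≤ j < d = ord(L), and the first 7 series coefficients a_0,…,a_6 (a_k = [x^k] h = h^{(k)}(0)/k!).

f: a_k = 0, -6, 0, 18, 0, -486/5, 0, …
g: a_k = -2, -2, 1, -1, 5/4, -7/4, 21/8, …
L₀ := lclm(L_f,L_g); ord L₀ ≤ 2+1.
L = (-36 - 180·x + 972·x^2 + 972·x^3)·Dx + (-42 - 144·x + 720·x^2 + 3888·x^3 + 3402·x^4)·Dx^2 + (-2 + 32·x + 108·x^2 + 396·x^3 + 1134·x^4 + 972·x^5)·Dx^3  (order 3).
h: a_k = -2, -8, 1, 17, 5/4, -1979/20, 21/8, …
ICs: h(0) = -2, h′(0) = -8, h′′(0) = 2.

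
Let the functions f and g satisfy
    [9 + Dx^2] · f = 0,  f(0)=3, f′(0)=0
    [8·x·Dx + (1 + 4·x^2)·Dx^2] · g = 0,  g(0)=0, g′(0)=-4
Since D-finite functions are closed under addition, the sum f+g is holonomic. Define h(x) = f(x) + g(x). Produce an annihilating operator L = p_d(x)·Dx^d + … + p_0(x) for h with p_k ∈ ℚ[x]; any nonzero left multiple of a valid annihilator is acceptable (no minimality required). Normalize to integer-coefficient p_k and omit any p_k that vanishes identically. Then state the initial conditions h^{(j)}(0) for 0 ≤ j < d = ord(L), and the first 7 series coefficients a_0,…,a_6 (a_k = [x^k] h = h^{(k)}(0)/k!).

L = (-2808·x + 19008·x^3 + 10368·x^5)·Dx + (9 + 1548·x^2 + 7344·x^4 + 5184·x^6)·Dx^2 + (-312·x + 2112·x^3 + 1152·x^5)·Dx^3 + (1 + 172·x^2 + 816·x^4 + 576·x^6)·Dx^4  (order 4).
h: a_k = 3, -4, -27/2, 16/3, 81/8, -64/5, -243/80, …
ICs: h(0) = 3, h′(0) = -4, h′′(0) = -27, h′′′(0) = 32.

f: a_k = 3, 0, -27/2, 0, 81/8, 0, -243/80, …
g: a_k = 0, -4, 0, 16/3, 0, -64/5, 0, …
Weyl lclm of L_f,L_g ⇒ L₀ (ord ≤ 4).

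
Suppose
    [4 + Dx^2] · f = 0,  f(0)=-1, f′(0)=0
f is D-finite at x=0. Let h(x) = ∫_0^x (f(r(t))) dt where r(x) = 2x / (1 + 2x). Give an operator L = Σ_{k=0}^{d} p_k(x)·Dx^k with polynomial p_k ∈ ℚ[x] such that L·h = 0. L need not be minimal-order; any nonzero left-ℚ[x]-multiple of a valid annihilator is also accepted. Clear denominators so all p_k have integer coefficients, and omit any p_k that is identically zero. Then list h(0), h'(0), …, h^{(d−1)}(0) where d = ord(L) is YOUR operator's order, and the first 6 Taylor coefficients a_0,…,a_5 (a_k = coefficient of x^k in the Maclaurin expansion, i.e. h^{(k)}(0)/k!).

f: a_k = -1, 0, 2, 0, -2/3, 0, …
f∘r: x↦r, Dx↦Dx/r' in L_f ⇒ L₀.
h=∫h₀ ⇒ L = L₀·Dx.
L = 16·Dx + (4 + 24·x + 48·x^2 + 32·x^3)·Dx^2 + (1 + 8·x + 24·x^2 + 32·x^3 + 16·x^4)·Dx^3  (order 3).
h: a_k = 0, -1, 0, 8/3, -8, 256/15, …
ICs: h(0) = 0, h′(0) = -1, h′′(0) = 0.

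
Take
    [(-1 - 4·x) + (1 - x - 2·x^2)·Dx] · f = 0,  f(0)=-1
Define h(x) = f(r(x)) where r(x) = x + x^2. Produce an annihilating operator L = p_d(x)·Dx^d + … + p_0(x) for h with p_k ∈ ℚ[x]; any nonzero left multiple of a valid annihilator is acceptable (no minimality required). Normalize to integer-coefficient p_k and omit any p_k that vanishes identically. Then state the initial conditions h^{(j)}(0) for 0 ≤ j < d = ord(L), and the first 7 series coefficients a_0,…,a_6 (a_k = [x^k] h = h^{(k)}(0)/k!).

L = (1 + 6·x + 12·x^2 + 8·x^3) + (-1 + x + 3·x^2 + 4·x^3 + 2·x^4)·Dx  (order 1).
h: a_k = -1, -1, -4, -11, -29, -80, -219, …
ICs: h(0) = -1.

f: a_k = -1, -1, -3, -5, -11, -21, -43, …
Change of var in L_f (x↦r) gives L₀.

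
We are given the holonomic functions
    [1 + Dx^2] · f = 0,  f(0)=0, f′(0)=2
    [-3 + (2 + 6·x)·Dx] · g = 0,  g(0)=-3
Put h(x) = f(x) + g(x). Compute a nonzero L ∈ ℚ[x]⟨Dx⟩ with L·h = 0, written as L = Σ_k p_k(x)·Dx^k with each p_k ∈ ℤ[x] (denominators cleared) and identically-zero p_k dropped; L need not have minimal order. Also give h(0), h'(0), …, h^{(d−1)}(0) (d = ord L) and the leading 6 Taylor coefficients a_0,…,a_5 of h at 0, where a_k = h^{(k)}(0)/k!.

L = (-93 - 72·x - 108·x^2) + (-10 + 18·x + 216·x^2 + 216·x^3)·Dx + (-93 - 72·x - 108·x^2)·Dx^2 + (-10 + 18·x + 216·x^2 + 216·x^3)·Dx^3  (order 3).
h: a_k = -3, -5/2, 27/8, -259/48, 1215/128, -76481/3840, …
ICs: h(0) = -3, h′(0) = -5/2, h′′(0) = 27/4.

f: a_k = 0, 2, 0, -1/3, 0, 1/60, …
g: a_k = -3, -9/2, 27/8, -81/16, 1215/128, -5103/256, …
Weyl lclm of L_f,L_g ⇒ L₀ (ord ≤ 3).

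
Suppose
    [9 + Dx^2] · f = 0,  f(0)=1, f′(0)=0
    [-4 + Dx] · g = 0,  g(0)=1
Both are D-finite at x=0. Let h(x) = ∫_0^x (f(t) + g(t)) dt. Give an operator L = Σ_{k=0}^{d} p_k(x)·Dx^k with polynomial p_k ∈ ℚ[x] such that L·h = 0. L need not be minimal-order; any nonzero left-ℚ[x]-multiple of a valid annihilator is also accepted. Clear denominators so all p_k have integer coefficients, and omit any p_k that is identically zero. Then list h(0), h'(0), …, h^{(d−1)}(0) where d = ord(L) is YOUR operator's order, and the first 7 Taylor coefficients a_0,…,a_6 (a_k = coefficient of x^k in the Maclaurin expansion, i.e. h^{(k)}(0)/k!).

L = -36·Dx + 9·Dx^2 - 4·Dx^3 + Dx^4  (order 4).
h: a_k = 0, 2, 2, 7/6, 8/3, 337/120, 64/45, …
ICs: h(0) = 0, h′(0) = 2, h′′(0) = 4, h′′′(0) = 7.

f: a_k = 1, 0, -9/2, 0, 27/8, 0, -81/80, …
g: a_k = 1, 4, 8, 32/3, 32/3, 128/15, 256/45, …
h₀=f+g: left-lcm gives L₀, ord ≤ 3.
Integrate: L := L₀·Dx.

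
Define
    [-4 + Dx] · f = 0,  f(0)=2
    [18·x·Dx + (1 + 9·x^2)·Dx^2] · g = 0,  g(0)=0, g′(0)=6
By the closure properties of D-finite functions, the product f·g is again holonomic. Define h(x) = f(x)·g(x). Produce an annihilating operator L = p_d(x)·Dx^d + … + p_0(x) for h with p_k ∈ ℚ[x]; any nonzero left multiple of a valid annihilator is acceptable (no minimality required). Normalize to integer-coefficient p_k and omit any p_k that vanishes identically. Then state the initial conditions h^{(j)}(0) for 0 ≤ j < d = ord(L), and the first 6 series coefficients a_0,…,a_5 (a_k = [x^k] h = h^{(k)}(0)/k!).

L = (16 - 72·x + 144·x^2) + (-8 + 18·x - 72·x^2)·Dx + (1 + 9·x^2)·Dx^2  (order 2).
h: a_k = 0, 12, 48, 60, -16, 172/5, …
ICs: h(0) = 0, h′(0) = 12.

f: a_k = 2, 8, 16, 64/3, 64/3, 256/15, …
g: a_k = 0, 6, 0, -18, 0, 486/5, …
f·g: L₀ = L_f ⊗_s L_g, ord ≤ 1·2.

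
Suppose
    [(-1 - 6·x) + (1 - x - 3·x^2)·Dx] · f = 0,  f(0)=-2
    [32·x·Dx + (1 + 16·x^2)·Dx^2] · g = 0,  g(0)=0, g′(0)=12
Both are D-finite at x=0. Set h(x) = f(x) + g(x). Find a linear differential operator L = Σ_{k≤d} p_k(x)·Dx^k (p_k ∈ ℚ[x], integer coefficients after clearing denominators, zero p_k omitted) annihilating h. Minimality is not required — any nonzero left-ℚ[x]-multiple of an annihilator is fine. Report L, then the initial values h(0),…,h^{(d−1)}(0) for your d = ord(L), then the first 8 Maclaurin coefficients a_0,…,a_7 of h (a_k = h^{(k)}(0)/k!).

f: a_k = -2, -2, -8, -14, -38, -80, -194, -434, …
g: a_k = 0, 12, 0, -64, 0, 3072/5, 0, -49152/7, …
Weyl lclm of L_f,L_g ⇒ L₀ (ord ≤ 3).
L = (-128 + 512·x + 10560·x^2 + 25344·x^3 + 95904·x^4 + 41472·x^6)·Dx + (37 + 208·x - 206·x^2 + 1476·x^3 + 24336·x^4 + 66528·x^5 + 6912·x^6 + 41472·x^7)·Dx^2 + (-4 - 21·x - 198·x^2 - 90·x^3 - 1775·x^4 + 4080·x^5 + 6336·x^6 + 2304·x^7 + 6912·x^8)·Dx^3  (order 3).
h: a_k = -2, 10, -8, -78, -38, 2672/5, -194, -52190/7, …
ICs: h(0) = -2, h′(0) = 10, h′′(0) = -16.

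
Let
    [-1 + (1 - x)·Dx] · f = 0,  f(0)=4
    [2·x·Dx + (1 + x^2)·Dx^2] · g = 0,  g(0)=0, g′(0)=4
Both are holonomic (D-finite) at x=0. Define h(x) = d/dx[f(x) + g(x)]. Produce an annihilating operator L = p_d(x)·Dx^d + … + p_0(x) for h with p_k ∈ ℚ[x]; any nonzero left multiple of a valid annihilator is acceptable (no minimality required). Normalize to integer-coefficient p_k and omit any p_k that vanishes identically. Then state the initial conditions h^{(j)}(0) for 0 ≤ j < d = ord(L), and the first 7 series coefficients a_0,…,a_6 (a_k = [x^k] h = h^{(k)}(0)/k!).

L = (-2 + 8·x + 6·x^2) + (4 - 2·x + 4·x^2 + 6·x^3)·Dx + (-1 + x^4)·Dx^2  (order 2).
h: a_k = 8, 8, 8, 16, 24, 24, 24, …
ICs: h(0) = 8, h′(0) = 8.

f: a_k = 4, 4, 4, 4, 4, 4, 4, …
g: a_k = 0, 4, 0, -4/3, 0, 4/5, 0, …
L₀ := lclm(L_f,L_g); ord L₀ ≤ 1+2.
h₀' ⇒ L via d/dx closure of L₀.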